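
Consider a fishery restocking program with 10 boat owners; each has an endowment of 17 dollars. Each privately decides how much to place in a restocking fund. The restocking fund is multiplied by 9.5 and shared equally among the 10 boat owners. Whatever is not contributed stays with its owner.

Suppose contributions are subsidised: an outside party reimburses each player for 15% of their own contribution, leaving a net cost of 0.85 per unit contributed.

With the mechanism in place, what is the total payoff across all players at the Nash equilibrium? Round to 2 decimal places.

1640.50 dollars

Under the mechanism each unit contributed yields (9.5/10) / 0.85 = 1.1176 back to its contributor per unit of net cost, which exceeds 1, making full contribution the dominant choice for everyone.
So the Nash equilibrium is full contribution by all 10; the group earns 10 × (17 × 0.15 + 9.5 × 17) = 1640.50.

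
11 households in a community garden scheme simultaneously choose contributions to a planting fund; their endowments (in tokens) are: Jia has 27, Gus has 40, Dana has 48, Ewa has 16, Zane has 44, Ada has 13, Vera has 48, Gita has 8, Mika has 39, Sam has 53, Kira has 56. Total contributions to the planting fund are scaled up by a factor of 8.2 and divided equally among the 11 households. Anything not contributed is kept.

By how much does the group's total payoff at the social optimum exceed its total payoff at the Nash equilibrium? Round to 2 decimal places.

The private return per contributed unit is 8.2/11 = 0.7455 < 1 for every player regardless of endowment, so the Nash equilibrium is zero contribution and the group total is Σ E_j = 27 + 40 + 48 + 16 + 44 + 13 + 48 + 8 + 39 + 53 + 56 = 392.
Each contributed unit returns 8.200 to the group, so the social optimum is full contribution by everyone: group total = 8.200 × 392 = 3214.40.
Efficiency loss = (8.200 − 1) × 392 = 2822.40.

2822.40 tokens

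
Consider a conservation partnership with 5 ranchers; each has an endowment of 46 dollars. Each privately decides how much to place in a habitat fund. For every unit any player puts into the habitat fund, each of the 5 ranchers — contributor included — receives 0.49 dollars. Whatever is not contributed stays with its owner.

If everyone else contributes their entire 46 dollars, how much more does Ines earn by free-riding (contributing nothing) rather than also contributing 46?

Switching from a contribution of 46 to 0 lets Ines keep an extra 46 dollars, but lowers the habitat fund by 46, which costs Ines their own share of that drop: 0.49 × 46 = 22.54.
Net gain = 46 − 22.54 = 23.46. The private return per contributed unit (0.49) is below 1, so free-riding is indeed the best response regardless of what the others do.

23.46 dollars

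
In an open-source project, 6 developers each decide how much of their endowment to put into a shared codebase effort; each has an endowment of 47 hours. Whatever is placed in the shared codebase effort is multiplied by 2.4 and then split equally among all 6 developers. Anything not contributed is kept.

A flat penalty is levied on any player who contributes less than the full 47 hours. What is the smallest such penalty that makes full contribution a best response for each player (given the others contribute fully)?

28.20 hours

Given the others contribute fully, the best deviation is to contribute 0 (any partial contribution still incurs the fine and gives up units whose private return 0.4000 is below 1).
Deviating from 47 to 0 saves 47 hours but forfeits the deviator's share of the drop in the shared codebase effort: 2.4/6 × 47 = 18.80.
So the deviation gain is 47 − 18.80 = 28.20, and the fine must be at least 28.20 hours to wipe it out.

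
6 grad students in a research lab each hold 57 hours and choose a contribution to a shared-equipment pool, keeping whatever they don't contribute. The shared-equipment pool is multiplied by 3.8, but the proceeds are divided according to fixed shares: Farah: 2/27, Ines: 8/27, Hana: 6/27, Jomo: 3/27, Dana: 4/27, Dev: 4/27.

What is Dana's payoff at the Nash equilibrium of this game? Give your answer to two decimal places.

89.09 hours

A player with share s gets back 3.8·s per unit contributed, so full contribution is dominant for anyone with s > 1/3.8 = 0.2632 and zero contribution is dominant for anyone below.
Only Ines (8/27) clears that bar, contributing 57; the remaining 5 contribute 0. Total contributed: 57.
Dana keeps 57 and receives 3.8 × 57 × 4/27 = 32.09 from the shared-equipment pool, for a payoff of 89.09.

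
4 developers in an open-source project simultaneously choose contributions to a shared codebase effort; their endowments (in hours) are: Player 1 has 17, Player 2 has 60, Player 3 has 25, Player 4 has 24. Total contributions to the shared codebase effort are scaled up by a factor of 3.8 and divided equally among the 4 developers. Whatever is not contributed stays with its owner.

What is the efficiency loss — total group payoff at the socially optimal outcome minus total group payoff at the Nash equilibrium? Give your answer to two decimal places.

The private return per contributed unit is 3.8/4 = 0.9500 < 1 for every player regardless of endowment, so the Nash equilibrium is zero contribution and the group total is Σ E_j = 17 + 60 + 25 + 24 = 126.
Each contributed unit returns 3.800 to the group, so the social optimum is full contribution by everyone: group total = 3.800 × 126 = 478.80.
Efficiency loss = (3.800 − 1) × 126 = 352.80.

352.80 hours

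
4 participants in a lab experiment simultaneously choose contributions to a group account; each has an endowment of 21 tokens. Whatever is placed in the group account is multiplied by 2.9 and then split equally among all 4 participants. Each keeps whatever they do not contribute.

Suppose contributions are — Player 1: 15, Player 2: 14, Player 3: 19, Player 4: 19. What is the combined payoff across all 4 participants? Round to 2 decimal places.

211.30 tokens

Total contributed: 15 + 14 + 19 + 19 = 67; total kept: 4 × 21 − 67 = 17.
The group account pays out 2.9 × 67 = 194.30 in aggregate.
Group total = 17 + 194.30 = 211.30.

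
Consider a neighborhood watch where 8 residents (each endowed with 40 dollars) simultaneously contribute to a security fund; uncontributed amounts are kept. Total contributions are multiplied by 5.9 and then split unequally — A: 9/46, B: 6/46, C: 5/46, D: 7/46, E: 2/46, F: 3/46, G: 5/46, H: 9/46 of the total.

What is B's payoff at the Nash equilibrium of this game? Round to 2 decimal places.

101.57 dollars

Player j's private return per contributed unit is 5.9 × (j's share). Contributing is weakly dominant for j when that share is at least 1/5.9 = 0.1695, and contributing 0 is dominant otherwise.
A and H clear that bar, contributing 40 each; the remaining 6 contribute 0. Total contributed: 80.
B keeps 40 and receives 5.9 × 80 × 6/46 = 61.57 from the security fund, for a payoff of 101.57.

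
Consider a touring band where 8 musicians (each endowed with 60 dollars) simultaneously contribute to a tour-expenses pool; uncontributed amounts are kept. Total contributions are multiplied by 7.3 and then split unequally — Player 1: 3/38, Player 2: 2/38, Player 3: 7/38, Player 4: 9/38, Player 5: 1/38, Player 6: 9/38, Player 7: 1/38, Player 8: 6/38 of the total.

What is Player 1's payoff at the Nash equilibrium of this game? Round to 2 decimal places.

For player j, contributing a unit is worthwhile iff 7.3 × (j's share) ≥ 1, i.e. iff j's share is at least 0.1370.
Player 3, Player 4, Player 6 and Player 8 clear that bar, contributing 60 each; the remaining 4 contribute 0. Total contributed: 240.
Player 1 keeps 60 and receives 7.3 × 240 × 3/38 = 138.32 from the tour-expenses pool, for a payoff of 198.32.

198.32 dollars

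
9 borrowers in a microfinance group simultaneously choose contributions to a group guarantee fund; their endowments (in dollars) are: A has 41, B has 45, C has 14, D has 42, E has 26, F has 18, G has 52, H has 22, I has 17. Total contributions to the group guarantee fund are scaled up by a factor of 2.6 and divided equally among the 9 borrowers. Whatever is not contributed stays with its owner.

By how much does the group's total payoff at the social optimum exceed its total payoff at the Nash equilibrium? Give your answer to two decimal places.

443.20 dollars

The private return per contributed unit is 2.6/9 = 0.2889 < 1 for every player regardless of endowment, so the Nash equilibrium is zero contribution and the group total is Σ E_j = 41 + 45 + 14 + 42 + 26 + 18 + 52 + 22 + 17 = 277.
Each contributed unit returns 2.600 to the group, so the social optimum is full contribution by everyone: group total = 2.600 × 277 = 720.20.
Efficiency loss = (2.600 − 1) × 277 = 443.20.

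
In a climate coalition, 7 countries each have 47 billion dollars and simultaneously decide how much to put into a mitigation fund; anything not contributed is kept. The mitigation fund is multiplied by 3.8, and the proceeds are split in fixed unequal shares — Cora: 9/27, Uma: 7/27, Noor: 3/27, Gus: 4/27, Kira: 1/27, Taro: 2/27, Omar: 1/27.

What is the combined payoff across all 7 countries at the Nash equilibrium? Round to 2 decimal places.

460.60 billion dollars

Each unit j contributes comes back to j as 3.8 × (j's share), so j prefers to contribute only if that share exceeds 1/3.8 = 0.2632; otherwise keeping the unit dominates.
The only share above 0.2632 is Cora's 9/27, contributing 47; the remaining 6 contribute 0. Total contributed: 47.
The mitigation fund pays out 3.8 × 47 = 178.60 in total (split across the unequal shares, but the aggregate is all that matters for the group sum).
The 6 free-riders keep 47 each, adding 282. Group total = 282 + 178.60 = 460.60.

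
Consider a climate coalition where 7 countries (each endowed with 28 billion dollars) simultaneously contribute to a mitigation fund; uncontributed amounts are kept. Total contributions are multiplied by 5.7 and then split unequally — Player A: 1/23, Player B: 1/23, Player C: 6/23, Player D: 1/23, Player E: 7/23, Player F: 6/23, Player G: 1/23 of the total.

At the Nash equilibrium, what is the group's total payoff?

590.80 billion dollars

A player with share s gets back 5.7·s per unit contributed, so full contribution is dominant for anyone with s > 1/5.7 = 0.1754 and zero contribution is dominant for anyone below.
Player C, Player E and Player F are above the threshold, contributing 28 each; the remaining 4 contribute 0. Total contributed: 84.
The mitigation fund pays out 5.7 × 84 = 478.80 in total (split across the unequal shares, but the aggregate is all that matters for the group sum).
The 4 free-riders keep 28 each, adding 112. Group total = 112 + 478.80 = 590.80.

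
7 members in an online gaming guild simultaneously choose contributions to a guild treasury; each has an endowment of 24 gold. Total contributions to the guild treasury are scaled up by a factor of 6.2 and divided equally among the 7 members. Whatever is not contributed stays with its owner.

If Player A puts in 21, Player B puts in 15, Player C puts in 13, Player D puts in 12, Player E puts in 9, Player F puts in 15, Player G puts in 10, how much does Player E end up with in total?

99.14 gold

Total contributed: 21 + 15 + 13 + 12 + 9 + 15 + 10 = 95.
Each receives 6.2 × 95 / 7 = 84.14 from the guild treasury.
Player E keeps 24 − 9 = 15, so Player E's payoff is 15 + 84.14 = 99.14.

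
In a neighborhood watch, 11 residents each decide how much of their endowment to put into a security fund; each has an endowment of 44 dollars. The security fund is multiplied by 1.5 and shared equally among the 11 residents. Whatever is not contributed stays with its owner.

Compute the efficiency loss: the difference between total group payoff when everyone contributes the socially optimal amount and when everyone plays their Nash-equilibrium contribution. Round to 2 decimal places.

Each contributed unit returns 1.5/11 = 0.1364 to its contributor — below 1 — so contributing 0 is dominant for every player. At the Nash equilibrium everyone keeps their 44, and the group total is 11 × 44 = 484.
Each contributed unit returns 1.500 to the group as a whole (0.1364 to each of 11 players), which exceeds 1, so the social optimum is full contribution: group total = 1.500 × 484 = 726.00.
Efficiency loss = 726.00 − 484 = 242.00.

242.00 dollars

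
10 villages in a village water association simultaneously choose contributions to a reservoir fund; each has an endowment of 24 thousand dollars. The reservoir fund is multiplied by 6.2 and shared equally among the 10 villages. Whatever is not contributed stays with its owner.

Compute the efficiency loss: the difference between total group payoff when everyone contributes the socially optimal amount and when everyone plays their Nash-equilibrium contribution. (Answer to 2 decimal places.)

1248.00 thousand dollars

Each contributed unit returns 6.2/10 = 0.6200 to its contributor — below 1 — so contributing 0 is dominant for every player. At the Nash equilibrium everyone keeps their 24, and the group total is 10 × 24 = 240.
Each contributed unit returns 6.200 to the group as a whole (0.6200 to each of 10 players), which exceeds 1, so the social optimum is full contribution: group total = 6.200 × 240 = 1488.00.
Efficiency loss = 1488.00 − 240 = 1248.00.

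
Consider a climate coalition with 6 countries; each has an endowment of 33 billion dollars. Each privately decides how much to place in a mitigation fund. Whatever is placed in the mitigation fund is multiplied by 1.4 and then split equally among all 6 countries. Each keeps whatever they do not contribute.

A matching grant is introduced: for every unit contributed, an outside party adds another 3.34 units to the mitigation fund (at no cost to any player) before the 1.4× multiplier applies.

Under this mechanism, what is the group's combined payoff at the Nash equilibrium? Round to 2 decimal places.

1203.05 billion dollars

Under the mechanism each unit contributed yields 1.4 × 4.34 / 6 = 1.0127 back to its contributor per unit of net cost, which exceeds 1, making full contribution the dominant choice for everyone.
At the Nash equilibrium everyone contributes 33. Group total payoff = 1.4 × 4.34 × 198 = 1203.05.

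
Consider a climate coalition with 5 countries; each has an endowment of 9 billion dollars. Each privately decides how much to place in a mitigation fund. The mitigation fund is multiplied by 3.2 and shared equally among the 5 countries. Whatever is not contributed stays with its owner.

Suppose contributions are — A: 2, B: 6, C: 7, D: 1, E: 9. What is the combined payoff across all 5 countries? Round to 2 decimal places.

Total contributed: 2 + 6 + 7 + 1 + 9 = 25; total kept: 5 × 9 − 25 = 20.
The mitigation fund pays out 3.2 × 25 = 80.00 in aggregate.
Group total = 20 + 80.00 = 100.00.

100.00 billion dollars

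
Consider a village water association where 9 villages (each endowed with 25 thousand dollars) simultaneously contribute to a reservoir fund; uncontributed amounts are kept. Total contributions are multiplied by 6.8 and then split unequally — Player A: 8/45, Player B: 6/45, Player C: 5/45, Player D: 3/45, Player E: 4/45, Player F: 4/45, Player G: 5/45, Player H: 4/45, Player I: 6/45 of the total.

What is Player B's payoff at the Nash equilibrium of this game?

47.67 thousand dollars

Each unit j contributes comes back to j as 6.8 × (j's share), so j prefers to contribute only if that share exceeds 1/6.8 = 0.1471; otherwise keeping the unit dominates.
Player A alone (share 8/45) is above the threshold, contributing 25; the remaining 8 contribute 0. Total contributed: 25.
Player B keeps 25 and receives 6.8 × 25 × 6/45 = 22.67 from the reservoir fund, for a payoff of 47.67.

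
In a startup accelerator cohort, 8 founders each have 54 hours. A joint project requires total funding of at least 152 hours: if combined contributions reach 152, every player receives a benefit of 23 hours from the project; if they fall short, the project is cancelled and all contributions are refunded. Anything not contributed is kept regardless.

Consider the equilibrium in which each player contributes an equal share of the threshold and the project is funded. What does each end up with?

Equal share of the threshold: 152/8 = 19.
At this profile no one gains by cutting their contribution: any cut drops the total below 152, the project is cancelled, contributions are refunded, and the deviator ends with 54, which is less than 54 − 19 + 23 = 58. Contributing more than 19 just wastes the excess. So contributing exactly 19 is a best response.
Each player's payoff: 54 − 19 + 23 = 58.

58 hours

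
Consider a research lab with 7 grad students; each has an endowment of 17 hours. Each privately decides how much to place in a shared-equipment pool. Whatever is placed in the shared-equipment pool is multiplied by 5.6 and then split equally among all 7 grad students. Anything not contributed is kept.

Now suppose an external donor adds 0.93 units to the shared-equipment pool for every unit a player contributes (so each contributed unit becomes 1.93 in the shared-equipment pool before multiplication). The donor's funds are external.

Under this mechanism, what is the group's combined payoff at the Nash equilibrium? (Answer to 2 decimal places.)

The effective private return per unit is now 5.6 × 1.93 / 7 = 1.5440 > 1, so every player's dominant strategy flips to full contribution.
At the Nash equilibrium everyone contributes 17. Group total payoff = 5.6 × 1.93 × 119 = 1286.15.

1286.15 hours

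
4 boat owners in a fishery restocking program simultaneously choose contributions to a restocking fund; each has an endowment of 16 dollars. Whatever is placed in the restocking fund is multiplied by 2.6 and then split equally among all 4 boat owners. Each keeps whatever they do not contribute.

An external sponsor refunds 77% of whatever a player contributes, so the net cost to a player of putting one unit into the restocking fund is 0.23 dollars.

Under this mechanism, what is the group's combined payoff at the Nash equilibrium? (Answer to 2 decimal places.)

Under the mechanism each unit contributed yields (2.6/4) / 0.23 = 2.8261 back to its contributor per unit of net cost, which exceeds 1, making full contribution the dominant choice for everyone.
At the Nash equilibrium everyone contributes 16. Group total payoff = 4 × (16 × 0.77 + 2.6 × 16) = 215.68.

215.68 dollars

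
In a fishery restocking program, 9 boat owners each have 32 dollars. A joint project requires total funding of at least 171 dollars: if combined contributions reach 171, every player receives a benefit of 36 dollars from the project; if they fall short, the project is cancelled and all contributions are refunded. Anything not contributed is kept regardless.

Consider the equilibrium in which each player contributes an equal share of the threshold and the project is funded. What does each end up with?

Equal share of the threshold: 171/9 = 19.
At this profile no one gains by cutting their contribution: any cut drops the total below 171, the project is cancelled, contributions are refunded, and the deviator ends with 32, which is less than 32 − 19 + 36 = 49. Contributing more than 19 just wastes the excess. So contributing exactly 19 is a best response.
Each player's payoff: 32 − 19 + 36 = 49.

49 dollars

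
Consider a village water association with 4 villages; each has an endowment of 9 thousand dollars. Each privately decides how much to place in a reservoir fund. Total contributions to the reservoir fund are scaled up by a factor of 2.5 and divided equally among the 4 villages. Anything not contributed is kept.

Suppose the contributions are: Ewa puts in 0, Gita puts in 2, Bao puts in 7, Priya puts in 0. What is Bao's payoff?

7.63 thousand dollars

Total contributed: 0 + 2 + 7 + 0 = 9.
Each receives 2.5 × 9 / 4 = 5.63 from the reservoir fund.
Bao keeps 9 − 7 = 2, so Bao's payoff is 2 + 5.63 = 7.63.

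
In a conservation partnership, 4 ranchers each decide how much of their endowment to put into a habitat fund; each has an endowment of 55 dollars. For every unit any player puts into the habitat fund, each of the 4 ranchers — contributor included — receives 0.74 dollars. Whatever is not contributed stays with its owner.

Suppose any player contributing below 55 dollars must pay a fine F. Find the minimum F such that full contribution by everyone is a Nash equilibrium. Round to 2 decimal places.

Given the others contribute fully, the best deviation is to contribute 0 (any partial contribution still incurs the fine and gives up units whose private return 0.74 is below 1).
Deviating from 55 to 0 saves 55 dollars but forfeits the deviator's share of the drop in the habitat fund: 0.74 × 55 = 40.70.
So the deviation gain is 55 − 40.70 = 14.30, and the fine must be at least 14.30 dollars to wipe it out.

14.30 dollars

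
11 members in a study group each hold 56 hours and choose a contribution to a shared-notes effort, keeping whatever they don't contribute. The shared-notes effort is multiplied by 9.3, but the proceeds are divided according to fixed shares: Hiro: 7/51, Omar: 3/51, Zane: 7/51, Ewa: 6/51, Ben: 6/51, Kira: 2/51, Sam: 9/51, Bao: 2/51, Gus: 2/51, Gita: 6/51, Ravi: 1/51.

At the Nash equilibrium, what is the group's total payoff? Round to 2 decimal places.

Player j's private return per contributed unit is 9.3 × (j's share). Contributing is weakly dominant for j when that share is at least 1/9.3 = 0.1075, and contributing 0 is dominant otherwise.
The shares above 0.1075 belong to Hiro, Zane, Ewa, Ben, Sam and Gita, contributing 56 each; the remaining 5 contribute 0. Total contributed: 336.
The shared-notes effort pays out 9.3 × 336 = 3124.80 in total (split across the unequal shares, but the aggregate is all that matters for the group sum).
The 5 free-riders keep 56 each, adding 280. Group total = 280 + 3124.80 = 3404.80.

3404.80 hours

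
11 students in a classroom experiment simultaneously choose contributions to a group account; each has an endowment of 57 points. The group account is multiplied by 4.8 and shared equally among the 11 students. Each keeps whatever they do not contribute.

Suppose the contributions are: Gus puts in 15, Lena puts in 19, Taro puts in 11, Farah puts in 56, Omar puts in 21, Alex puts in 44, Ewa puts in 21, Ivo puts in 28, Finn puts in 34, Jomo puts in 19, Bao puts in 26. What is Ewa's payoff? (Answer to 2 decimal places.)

Total contributed: 15 + 19 + 11 + 56 + 21 + 44 + 21 + 28 + 34 + 19 + 26 = 294.
Each receives 4.8 × 294 / 11 = 128.29 from the group account.
Ewa keeps 57 − 21 = 36, so Ewa's payoff is 36 + 128.29 = 164.29.

164.29 points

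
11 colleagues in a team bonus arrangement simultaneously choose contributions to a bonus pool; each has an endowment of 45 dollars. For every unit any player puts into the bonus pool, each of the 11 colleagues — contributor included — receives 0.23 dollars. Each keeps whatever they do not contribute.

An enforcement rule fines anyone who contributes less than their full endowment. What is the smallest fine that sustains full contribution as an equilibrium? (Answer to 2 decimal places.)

34.65 dollars

Given the others contribute fully, the best deviation is to contribute 0 (any partial contribution still incurs the fine and gives up units whose private return 0.23 is below 1).
Deviating from 45 to 0 saves 45 dollars but forfeits the deviator's share of the drop in the bonus pool: 0.23 × 45 = 10.35.
So the deviation gain is 45 − 10.35 = 34.65, and the fine must be at least 34.65 dollars to wipe it out.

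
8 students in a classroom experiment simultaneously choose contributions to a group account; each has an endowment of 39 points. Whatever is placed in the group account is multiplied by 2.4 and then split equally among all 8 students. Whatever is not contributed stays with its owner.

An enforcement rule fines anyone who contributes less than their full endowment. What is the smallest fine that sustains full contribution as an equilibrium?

Given the others contribute fully, the best deviation is to contribute 0 (any partial contribution still incurs the fine and gives up units whose private return 0.3000 is below 1).
Deviating from 39 to 0 saves 39 points but forfeits the deviator's share of the drop in the group account: 2.4/8 × 39 = 11.70.
So the deviation gain is 39 − 11.70 = 27.30, and the fine must be at least 27.30 points to wipe it out.

27.30 points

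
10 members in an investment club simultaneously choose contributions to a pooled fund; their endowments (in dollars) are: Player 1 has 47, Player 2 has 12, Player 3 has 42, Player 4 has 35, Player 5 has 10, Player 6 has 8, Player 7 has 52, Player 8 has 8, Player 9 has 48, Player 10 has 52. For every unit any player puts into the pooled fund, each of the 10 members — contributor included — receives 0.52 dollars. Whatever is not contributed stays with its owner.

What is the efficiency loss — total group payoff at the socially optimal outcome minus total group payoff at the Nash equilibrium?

The private return per contributed unit is 0.52 < 1 for everyone, so the Nash equilibrium is zero contribution and the group total is Σ E_j = 47 + 12 + 42 + 35 + 10 + 8 + 52 + 8 + 48 + 52 = 314.
Each contributed unit returns 5.200 to the group, so the social optimum is full contribution by everyone: group total = 5.200 × 314 = 1632.80.
Efficiency loss = (5.200 − 1) × 314 = 1318.80.

1318.80 dollars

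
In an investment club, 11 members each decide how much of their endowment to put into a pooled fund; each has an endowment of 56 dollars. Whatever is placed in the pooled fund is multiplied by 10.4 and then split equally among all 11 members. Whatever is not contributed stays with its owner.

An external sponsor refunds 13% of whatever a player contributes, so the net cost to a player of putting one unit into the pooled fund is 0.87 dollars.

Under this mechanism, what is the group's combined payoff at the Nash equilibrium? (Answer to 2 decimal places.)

Under the mechanism each unit contributed yields (10.4/11) / 0.87 = 1.0867 back to its contributor per unit of net cost, which exceeds 1, making full contribution the dominant choice for everyone.
So the Nash equilibrium is full contribution by all 11; the group earns 11 × (56 × 0.13 + 10.4 × 56) = 6486.48.

6486.48 dollars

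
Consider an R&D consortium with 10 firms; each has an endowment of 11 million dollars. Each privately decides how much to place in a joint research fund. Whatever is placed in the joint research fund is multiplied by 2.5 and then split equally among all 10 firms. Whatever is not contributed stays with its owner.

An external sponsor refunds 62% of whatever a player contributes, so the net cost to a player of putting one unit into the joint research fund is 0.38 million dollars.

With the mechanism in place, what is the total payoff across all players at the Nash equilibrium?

With the mechanism, a contributed unit returns (2.5/10) / 0.38 = 0.6579 per unit of net cost — still below 1 — so contributing 0 remains dominant for every player.
At the Nash equilibrium no one contributes; group total payoff = 10 × 11 = 110.

110.00 million dollars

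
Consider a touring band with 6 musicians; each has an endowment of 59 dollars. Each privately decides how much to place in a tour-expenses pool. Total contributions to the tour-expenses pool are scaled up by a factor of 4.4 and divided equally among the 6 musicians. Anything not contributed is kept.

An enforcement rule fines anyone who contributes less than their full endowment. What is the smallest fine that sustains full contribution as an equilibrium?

15.73 dollars

Given the others contribute fully, the best deviation is to contribute 0 (any partial contribution still incurs the fine and gives up units whose private return 0.7333 is below 1).
Deviating from 59 to 0 saves 59 dollars but forfeits the deviator's share of the drop in the tour-expenses pool: 4.4/6 × 59 = 43.27.
So the deviation gain is 59 − 43.27 = 15.73, and the fine must be at least 15.73 dollars to wipe it out.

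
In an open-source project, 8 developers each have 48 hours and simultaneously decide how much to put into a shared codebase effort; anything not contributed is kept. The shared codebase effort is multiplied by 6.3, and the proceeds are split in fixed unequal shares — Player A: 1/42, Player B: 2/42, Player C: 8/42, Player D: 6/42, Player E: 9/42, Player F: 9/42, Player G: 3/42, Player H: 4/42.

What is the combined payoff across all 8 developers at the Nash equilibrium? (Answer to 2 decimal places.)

A player with share s gets back 6.3·s per unit contributed, so full contribution is dominant for anyone with s > 1/6.3 = 0.1587 and zero contribution is dominant for anyone below.
Player C, Player E and Player F clear that bar, contributing 48 each; the remaining 5 contribute 0. Total contributed: 144.
The shared codebase effort pays out 6.3 × 144 = 907.20 in total (split across the unequal shares, but the aggregate is all that matters for the group sum).
The 5 free-riders keep 48 each, adding 240. Group total = 240 + 907.20 = 1147.20.

1147.20 hours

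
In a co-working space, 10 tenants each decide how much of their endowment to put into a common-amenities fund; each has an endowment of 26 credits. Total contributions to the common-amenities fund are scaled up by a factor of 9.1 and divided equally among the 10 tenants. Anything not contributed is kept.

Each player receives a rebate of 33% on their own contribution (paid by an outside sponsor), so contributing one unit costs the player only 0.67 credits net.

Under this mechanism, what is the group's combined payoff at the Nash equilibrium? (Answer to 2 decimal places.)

2451.80 credits

Under the mechanism each unit contributed yields (9.1/10) / 0.67 = 1.3582 back to its contributor per unit of net cost, which exceeds 1, making full contribution the dominant choice for everyone.
At the Nash equilibrium everyone contributes 26. Group total payoff = 10 × (26 × 0.33 + 9.1 × 26) = 2451.80.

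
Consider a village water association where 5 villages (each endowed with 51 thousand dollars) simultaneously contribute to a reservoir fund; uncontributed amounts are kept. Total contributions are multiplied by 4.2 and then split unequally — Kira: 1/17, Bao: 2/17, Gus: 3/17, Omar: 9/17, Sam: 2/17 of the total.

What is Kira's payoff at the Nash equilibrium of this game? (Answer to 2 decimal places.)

63.60 thousand dollars

For player j, contributing a unit is worthwhile iff 4.2 × (j's share) ≥ 1, i.e. iff j's share is at least 0.2381.
Omar alone (share 9/17) is above the threshold, contributing 51; the remaining 4 contribute 0. Total contributed: 51.
Kira keeps 51 and receives 4.2 × 51 × 1/17 = 12.60 from the reservoir fund, for a payoff of 63.60.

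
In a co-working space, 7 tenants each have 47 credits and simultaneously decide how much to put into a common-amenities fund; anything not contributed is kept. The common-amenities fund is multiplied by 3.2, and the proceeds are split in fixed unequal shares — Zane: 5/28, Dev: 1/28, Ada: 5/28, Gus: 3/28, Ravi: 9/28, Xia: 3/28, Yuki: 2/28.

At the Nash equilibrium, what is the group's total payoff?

Each unit j contributes comes back to j as 3.2 × (j's share), so j prefers to contribute only if that share exceeds 1/3.2 = 0.3125; otherwise keeping the unit dominates.
Only Ravi (9/28) clears that bar, contributing 47; the remaining 6 contribute 0. Total contributed: 47.
The common-amenities fund pays out 3.2 × 47 = 150.40 in total (split across the unequal shares, but the aggregate is all that matters for the group sum).
The 6 free-riders keep 47 each, adding 282. Group total = 282 + 150.40 = 432.40.

432.40 credits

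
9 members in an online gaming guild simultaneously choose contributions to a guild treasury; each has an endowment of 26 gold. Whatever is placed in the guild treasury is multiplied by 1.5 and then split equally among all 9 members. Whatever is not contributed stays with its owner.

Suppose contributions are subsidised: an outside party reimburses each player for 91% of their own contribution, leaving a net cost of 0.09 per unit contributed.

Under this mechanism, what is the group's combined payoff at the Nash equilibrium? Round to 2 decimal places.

563.94 gold

With the mechanism, a contributed unit returns (1.5/9) / 0.09 = 1.8519 per unit of net cost to the contributor — now above 1 — so contributing fully is weakly dominant for every player.
So the Nash equilibrium is full contribution by all 9; the group earns 9 × (26 × 0.91 + 1.5 × 26) = 563.94.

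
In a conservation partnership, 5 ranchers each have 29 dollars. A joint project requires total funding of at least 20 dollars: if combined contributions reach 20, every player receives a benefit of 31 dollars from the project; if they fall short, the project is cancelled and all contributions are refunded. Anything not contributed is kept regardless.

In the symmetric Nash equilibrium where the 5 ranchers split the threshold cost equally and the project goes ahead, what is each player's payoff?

56 dollars

Equal share of the threshold: 20/5 = 4.
At this profile no one gains by cutting their contribution: any cut drops the total below 20, the project is cancelled, contributions are refunded, and the deviator ends with 29, which is less than 29 − 4 + 31 = 56. Contributing more than 4 just wastes the excess. So contributing exactly 4 is a best response.
Each player's payoff: 29 − 4 + 31 = 56.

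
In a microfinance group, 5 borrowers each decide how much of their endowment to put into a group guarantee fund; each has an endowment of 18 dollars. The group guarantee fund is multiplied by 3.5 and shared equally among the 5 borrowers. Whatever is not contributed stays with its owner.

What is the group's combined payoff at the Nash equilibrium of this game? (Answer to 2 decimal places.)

Each contributed unit returns 3.5/5 = 0.7000 to its contributor — below 1 — so contributing 0 is dominant for every player. At the Nash equilibrium everyone keeps their 18, and the group total is 5 × 18 = 90.

90.00 dollars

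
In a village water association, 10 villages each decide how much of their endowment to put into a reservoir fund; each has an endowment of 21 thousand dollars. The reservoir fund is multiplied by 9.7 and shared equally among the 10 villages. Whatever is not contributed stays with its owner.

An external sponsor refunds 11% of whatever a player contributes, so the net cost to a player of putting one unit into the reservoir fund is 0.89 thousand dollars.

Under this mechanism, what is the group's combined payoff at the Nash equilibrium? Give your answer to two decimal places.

2060.10 thousand dollars

The effective private return per unit is now (9.7/10) / 0.89 = 1.0899 > 1, so every player's dominant strategy flips to full contribution.
So the Nash equilibrium is full contribution by all 10; the group earns 10 × (21 × 0.11 + 9.7 × 21) = 2060.10.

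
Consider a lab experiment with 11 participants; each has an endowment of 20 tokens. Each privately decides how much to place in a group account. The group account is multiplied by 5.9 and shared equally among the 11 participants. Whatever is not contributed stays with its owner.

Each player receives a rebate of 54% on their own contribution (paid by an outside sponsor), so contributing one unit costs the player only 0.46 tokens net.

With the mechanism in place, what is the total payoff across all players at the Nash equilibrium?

1416.80 tokens

The effective private return per unit is now (5.9/11) / 0.46 = 1.1660 > 1, so every player's dominant strategy flips to full contribution.
At the Nash equilibrium everyone contributes 20. Group total payoff = 11 × (20 × 0.54 + 5.9 × 20) = 1416.80.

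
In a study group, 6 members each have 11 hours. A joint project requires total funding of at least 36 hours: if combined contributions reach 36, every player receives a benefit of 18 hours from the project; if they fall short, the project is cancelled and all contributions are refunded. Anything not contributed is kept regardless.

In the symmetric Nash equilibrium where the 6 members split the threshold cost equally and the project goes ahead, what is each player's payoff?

Equal share of the threshold: 36/6 = 6.
At this profile no one gains by cutting their contribution: any cut drops the total below 36, the project is cancelled, contributions are refunded, and the deviator ends with 11, which is less than 11 − 6 + 18 = 23. Contributing more than 6 just wastes the excess. So contributing exactly 6 is a best response.
Each player's payoff: 11 − 6 + 18 = 23.

23 hours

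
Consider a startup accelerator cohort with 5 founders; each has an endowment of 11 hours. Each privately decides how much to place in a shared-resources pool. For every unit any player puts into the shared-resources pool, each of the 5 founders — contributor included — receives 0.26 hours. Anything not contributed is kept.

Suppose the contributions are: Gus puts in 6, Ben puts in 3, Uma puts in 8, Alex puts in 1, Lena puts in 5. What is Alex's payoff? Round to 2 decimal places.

Total contributed: 6 + 3 + 8 + 1 + 5 = 23.
Each receives 0.26 × 23 = 5.98 from the shared-resources pool.
Alex keeps 11 − 1 = 10, so Alex's payoff is 10 + 5.98 = 15.98.

15.98 hours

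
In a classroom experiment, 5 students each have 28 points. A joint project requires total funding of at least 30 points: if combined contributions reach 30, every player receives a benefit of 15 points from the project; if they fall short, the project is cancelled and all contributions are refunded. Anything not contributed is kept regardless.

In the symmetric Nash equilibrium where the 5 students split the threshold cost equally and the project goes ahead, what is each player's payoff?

Equal share of the threshold: 30/5 = 6.
At this profile no one gains by cutting their contribution: any cut drops the total below 30, the project is cancelled, contributions are refunded, and the deviator ends with 28, which is less than 28 − 6 + 15 = 37. Contributing more than 6 just wastes the excess. So contributing exactly 6 is a best response.
Each player's payoff: 28 − 6 + 15 = 37.

37 points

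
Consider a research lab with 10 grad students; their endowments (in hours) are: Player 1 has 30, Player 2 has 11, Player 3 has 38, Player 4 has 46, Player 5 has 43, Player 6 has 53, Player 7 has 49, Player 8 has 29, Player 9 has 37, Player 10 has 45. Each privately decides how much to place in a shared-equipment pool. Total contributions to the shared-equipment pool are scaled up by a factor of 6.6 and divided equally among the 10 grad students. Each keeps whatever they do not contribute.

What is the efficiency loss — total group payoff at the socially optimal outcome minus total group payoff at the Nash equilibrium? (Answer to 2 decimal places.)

The private return per contributed unit is 6.6/10 = 0.6600 < 1 for every player regardless of endowment, so the Nash equilibrium is zero contribution and the group total is Σ E_j = 30 + 11 + 38 + 46 + 43 + 53 + 49 + 29 + 37 + 45 = 381.
Each contributed unit returns 6.600 to the group, so the social optimum is full contribution by everyone: group total = 6.600 × 381 = 2514.60.
Efficiency loss = (6.600 − 1) × 381 = 2133.60.

2133.60 hours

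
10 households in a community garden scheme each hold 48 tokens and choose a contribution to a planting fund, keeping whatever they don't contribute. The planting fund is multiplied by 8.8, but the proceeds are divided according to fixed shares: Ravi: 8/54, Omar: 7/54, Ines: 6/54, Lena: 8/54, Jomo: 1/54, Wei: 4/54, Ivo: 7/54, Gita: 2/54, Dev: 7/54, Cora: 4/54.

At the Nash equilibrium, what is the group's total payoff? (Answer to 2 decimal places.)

Each unit j contributes comes back to j as 8.8 × (j's share), so j prefers to contribute only if that share exceeds 1/8.8 = 0.1136; otherwise keeping the unit dominates.
The shares above 0.1136 belong to Ravi, Omar, Lena, Ivo and Dev, contributing 48 each; the remaining 5 contribute 0. Total contributed: 240.
The planting fund pays out 8.8 × 240 = 2112.00 in total (split across the unequal shares, but the aggregate is all that matters for the group sum).
The 5 free-riders keep 48 each, adding 240. Group total = 240 + 2112.00 = 2352.00.

2352.00 tokens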